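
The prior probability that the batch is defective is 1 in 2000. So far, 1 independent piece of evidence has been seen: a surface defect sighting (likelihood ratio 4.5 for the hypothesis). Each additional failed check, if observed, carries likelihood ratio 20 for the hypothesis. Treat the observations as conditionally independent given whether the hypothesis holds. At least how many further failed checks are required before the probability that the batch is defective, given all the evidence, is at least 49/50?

Prior odds = 0.0005/0.9995 = 1/1999.
Bayes factor of the evidence already in hand = 4.5.
Odds after that evidence = (1/1999) × 4.5 = 9/3998.
Target odds = 0.98/0.02 = 49.
Need 20ⁿ ≥ 49 ÷ (9/3998) = 195902/9.
20³ = 8000 falls short of 195902/9 but 20⁴ = 160000 reaches it, so n = 4.

4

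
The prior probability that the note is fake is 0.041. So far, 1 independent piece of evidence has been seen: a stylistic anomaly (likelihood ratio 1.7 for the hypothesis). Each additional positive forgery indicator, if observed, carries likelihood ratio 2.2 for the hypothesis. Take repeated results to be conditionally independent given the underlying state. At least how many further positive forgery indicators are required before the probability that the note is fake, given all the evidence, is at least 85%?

6

Prior odds = 0.041/0.959 = 41/959.
Bayes factor of the evidence already in hand = 1.7.
Odds after that evidence = (41/959) × 1.7 = 697/9590.
Target odds = 0.85/0.15 = 17/3.
Need 2.2ⁿ ≥ 17/3 ÷ (697/9590) = 9590/123.
2.2⁵ = 51.53632 falls short of 9590/123 but 2.2⁶ = 1771561/15625 reaches it, so n = 6.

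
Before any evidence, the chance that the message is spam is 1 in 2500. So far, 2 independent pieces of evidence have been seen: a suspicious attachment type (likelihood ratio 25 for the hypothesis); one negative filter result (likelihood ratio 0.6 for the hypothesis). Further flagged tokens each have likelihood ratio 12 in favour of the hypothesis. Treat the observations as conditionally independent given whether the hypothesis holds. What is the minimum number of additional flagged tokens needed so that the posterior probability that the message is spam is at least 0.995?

5

Prior odds = 0.0004/0.9996 = 1/2499.
Combined Bayes factor of the evidence already in hand = 25 × 0.6 = 15.
Odds after that evidence = (1/2499) × 15 = 5/833.
Target odds = 0.995/0.005 = 199.
Need 12ⁿ ≥ 199 ÷ (5/833) = 33153.4.
12⁴ = 20736 falls short of 33153.4 but 12⁵ = 248832 reaches it, so n = 5.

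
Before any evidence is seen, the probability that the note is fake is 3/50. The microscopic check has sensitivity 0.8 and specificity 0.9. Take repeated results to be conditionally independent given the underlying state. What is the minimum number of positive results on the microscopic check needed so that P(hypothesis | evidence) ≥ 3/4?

2

Prior odds: 0.06 ÷ 0.94 = 3/47.
False-positive rate = 1 − 0.9 = 0.1; likelihood ratio of a positive = 0.8/0.1 = 8.
Target odds: 0.75 ÷ 0.25 = 3.
Require 8ⁿ ≥ 3 ÷ (3/47) = 47.
8¹ = 8 falls short of 47 but 8² = 64 reaches it, so n = 2.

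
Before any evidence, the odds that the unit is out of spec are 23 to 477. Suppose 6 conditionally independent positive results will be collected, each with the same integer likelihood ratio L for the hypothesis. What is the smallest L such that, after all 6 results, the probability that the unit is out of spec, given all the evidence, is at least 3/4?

Prior odds = 23/477.
Target odds = 0.75/0.25 = 3.
Need L⁶ ≥ 3 ÷ (23/477) = 1431/23.
1⁶ = 1 < 1431/23 ≤ 64 = 2⁶, so L = 2.

2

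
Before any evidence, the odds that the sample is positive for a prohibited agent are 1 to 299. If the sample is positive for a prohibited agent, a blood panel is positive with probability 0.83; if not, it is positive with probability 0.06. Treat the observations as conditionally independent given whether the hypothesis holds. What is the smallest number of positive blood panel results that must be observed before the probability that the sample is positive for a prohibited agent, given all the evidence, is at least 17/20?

3

Prior odds = 1/299.
Likelihood ratio of a positive = 0.83/0.06 = 83/6.
Target odds: 0.85 ÷ 0.15 = 17/3.
Require (83/6)ⁿ ≥ 17/3 ÷ (1/299) = 5083/3.
(83/6)² = 6889/36 falls short of 5083/3 but (83/6)³ = 571787/216 reaches it, so n = 3.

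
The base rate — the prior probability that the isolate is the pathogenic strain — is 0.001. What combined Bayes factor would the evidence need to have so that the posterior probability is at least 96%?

23976

Prior odds = 0.001/0.999 = 1/999.
Target odds = 0.96/0.04 = 24.
Required Bayes factor = 24 ÷ (1/999) = 23976.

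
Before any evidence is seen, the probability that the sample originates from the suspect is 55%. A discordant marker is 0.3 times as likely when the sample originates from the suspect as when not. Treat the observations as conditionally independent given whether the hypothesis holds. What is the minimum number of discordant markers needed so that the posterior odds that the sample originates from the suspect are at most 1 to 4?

Prior odds = 0.55/0.45 = 11/9.
Likelihood ratio per discordant marker = 0.3.
Target odds = 0.25.
Need (11/9) × 0.3ⁿ ≤ 0.25, i.e. 0.3ⁿ ≤ 9/44.
0.3¹ = 0.3 is still above 9/44 but 0.3² = 0.09 is at or below it, so n = 2.

2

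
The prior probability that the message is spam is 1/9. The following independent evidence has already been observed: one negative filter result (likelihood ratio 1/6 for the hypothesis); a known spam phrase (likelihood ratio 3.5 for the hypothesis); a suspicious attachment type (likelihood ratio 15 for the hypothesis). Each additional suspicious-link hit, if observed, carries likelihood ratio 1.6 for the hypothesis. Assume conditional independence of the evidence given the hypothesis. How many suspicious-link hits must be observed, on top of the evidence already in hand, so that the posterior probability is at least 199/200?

Prior odds = (1/9)/(8/9) = 0.125.
Combined Bayes factor of the evidence already in hand = (1/6) × 3.5 × 15 = 8.75.
Odds after that evidence = 0.125 × 8.75 = 1.09375.
Target odds = 0.995/0.005 = 199.
Need 1.6ⁿ ≥ 199 ÷ 1.09375 = 6368/35.
1.6¹¹ ≈175.922 falls short of 6368/35 but 1.6¹² ≈281.475 reaches it, so n = 12.

12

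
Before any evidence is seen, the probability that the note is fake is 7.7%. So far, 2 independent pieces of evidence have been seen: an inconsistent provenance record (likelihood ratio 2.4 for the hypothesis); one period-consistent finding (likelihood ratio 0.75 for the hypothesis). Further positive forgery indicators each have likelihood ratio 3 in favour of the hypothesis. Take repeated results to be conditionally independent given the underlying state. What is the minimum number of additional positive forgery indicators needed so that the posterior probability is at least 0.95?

Prior odds = 0.077/0.923 = 77/923.
Combined Bayes factor of the evidence already in hand = 2.4 × 0.75 = 1.8.
Odds after that evidence = (77/923) × 1.8 = 693/4615.
Target odds = 0.95/0.05 = 19.
Need 3ⁿ ≥ 19 ÷ (693/4615) = 87685/693.
3⁴ = 81 falls short of 87685/693 but 3⁵ = 243 reaches it, so n = 5.

5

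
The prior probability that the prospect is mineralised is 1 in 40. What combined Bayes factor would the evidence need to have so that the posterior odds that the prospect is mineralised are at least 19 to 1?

Prior odds = 0.025/0.975 = 1/39.
Target odds = 19.
Required Bayes factor = 19 ÷ (1/39) = 741.

741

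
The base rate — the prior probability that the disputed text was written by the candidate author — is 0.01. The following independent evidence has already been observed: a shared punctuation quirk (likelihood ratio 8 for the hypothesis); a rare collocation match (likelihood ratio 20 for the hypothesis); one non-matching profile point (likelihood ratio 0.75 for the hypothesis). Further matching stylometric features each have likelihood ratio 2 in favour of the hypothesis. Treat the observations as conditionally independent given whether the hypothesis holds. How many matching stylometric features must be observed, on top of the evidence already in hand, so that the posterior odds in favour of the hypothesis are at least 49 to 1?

Prior odds = 0.01/0.99 = 1/99.
Combined Bayes factor of the evidence already in hand = 8 × 20 × 0.75 = 120.
Odds after that evidence = (1/99) × 120 = 40/33.
Target odds = 49.
Need 2ⁿ ≥ 49 ÷ (40/33) = 40.425.
2⁵ = 32 falls short of 40.425 but 2⁶ = 64 reaches it, so n = 6.

6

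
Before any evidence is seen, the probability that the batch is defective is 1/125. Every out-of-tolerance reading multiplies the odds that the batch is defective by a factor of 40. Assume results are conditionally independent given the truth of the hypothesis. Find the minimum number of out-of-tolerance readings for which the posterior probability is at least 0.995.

Prior odds = 0.008/0.992 = 1/124.
Likelihood ratio per out-of-tolerance reading = 40.
Target posterior odds = 0.995/0.005 = 199.
Require 40ⁿ ≥ 199 ÷ (1/124) = 24676.
40² = 1600 falls short of 24676 but 40³ = 64000 reaches it, so n = 3.

3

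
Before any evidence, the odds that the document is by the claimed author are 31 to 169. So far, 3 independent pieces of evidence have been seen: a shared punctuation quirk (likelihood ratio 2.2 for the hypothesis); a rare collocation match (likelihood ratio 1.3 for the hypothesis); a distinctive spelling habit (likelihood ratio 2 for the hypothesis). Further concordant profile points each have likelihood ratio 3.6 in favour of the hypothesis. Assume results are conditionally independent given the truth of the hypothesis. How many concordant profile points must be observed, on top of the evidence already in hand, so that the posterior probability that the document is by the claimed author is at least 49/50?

4

Prior odds = 31/169.
Combined Bayes factor of the evidence already in hand = 2.2 × 1.3 × 2 = 5.72.
Odds after that evidence = (31/169) × 5.72 = 341/325.
Target odds = 0.98/0.02 = 49.
Need 3.6ⁿ ≥ 49 ÷ (341/325) = 15925/341.
3.6³ = 46.656 falls short of 15925/341 but 3.6⁴ = 167.9616 reaches it, so n = 4.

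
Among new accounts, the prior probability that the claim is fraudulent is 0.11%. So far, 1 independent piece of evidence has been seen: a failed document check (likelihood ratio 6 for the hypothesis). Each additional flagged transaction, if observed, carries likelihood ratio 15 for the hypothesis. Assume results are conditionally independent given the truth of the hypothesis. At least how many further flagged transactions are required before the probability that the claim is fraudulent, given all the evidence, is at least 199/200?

4

Prior odds = 0.0011/0.9989 = 11/9989.
Bayes factor of the evidence already in hand = 6.
Odds after that evidence = (11/9989) × 6 = 66/9989.
Target odds = 0.995/0.005 = 199.
Need 15ⁿ ≥ 199 ÷ (66/9989) = 1987811/66.
15³ = 3375 falls short of 1987811/66 but 15⁴ = 50625 reaches it, so n = 4.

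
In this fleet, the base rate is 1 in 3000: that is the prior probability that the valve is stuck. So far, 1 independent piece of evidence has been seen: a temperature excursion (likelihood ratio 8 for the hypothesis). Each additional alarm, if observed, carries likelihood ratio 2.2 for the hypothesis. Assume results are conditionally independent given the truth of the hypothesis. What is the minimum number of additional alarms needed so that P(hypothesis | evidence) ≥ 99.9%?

Prior odds = (1/3000)/(2999/3000) = 1/2999.
Bayes factor of the evidence already in hand = 8.
Odds after that evidence = (1/2999) × 8 = 8/2999.
Target odds = 0.999/0.001 = 999.
Need 2.2ⁿ ≥ 999 ÷ (8/2999) = 374500.125.
2.2¹⁶ ≈301136 falls short of 374500.125 but 2.2¹⁷ ≈662500 reaches it, so n = 17.

17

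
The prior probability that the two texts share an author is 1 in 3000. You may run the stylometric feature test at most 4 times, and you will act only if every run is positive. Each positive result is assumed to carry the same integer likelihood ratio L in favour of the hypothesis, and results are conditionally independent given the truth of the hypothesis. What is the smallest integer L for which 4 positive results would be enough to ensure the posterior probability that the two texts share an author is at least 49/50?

20

Prior odds = (1/3000)/(2999/3000) = 1/2999.
Target odds = 0.98/0.02 = 49.
Need L⁴ ≥ 49 ÷ (1/2999) = 146951.
19⁴ = 130321 < 146951 ≤ 160000 = 20⁴, so L = 20.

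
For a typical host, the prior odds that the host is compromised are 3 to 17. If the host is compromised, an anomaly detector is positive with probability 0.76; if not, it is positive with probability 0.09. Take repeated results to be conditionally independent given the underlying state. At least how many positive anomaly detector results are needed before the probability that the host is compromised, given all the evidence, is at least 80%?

Prior odds = 3/17.
Likelihood ratio of a positive = 0.76/0.09 = 76/9.
Target posterior odds = 0.8/0.2 = 4.
Need (3/17) × (76/9)ⁿ ≥ 4, i.e. (76/9)ⁿ ≥ 68/3.
(76/9)¹ = 76/9 falls short of 68/3 but (76/9)² = 5776/81 reaches it, so n = 2.

2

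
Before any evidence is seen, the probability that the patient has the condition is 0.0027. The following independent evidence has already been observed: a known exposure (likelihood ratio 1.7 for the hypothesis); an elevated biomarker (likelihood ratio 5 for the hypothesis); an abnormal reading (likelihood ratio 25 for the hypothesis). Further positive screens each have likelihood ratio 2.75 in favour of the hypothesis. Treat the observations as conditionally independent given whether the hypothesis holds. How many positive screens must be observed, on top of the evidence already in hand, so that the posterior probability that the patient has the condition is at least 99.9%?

Prior odds = 0.0027/0.9973 = 27/9973.
Combined Bayes factor of the evidence already in hand = 1.7 × 5 × 25 = 212.5.
Odds after that evidence = (27/9973) × 212.5 = 11475/19946.
Target odds = 0.999/0.001 = 999.
Need 2.75ⁿ ≥ 999 ÷ (11475/19946) = 738002/425.
2.75⁷ = 19487171/16384 falls short of 738002/425 but 2.75⁸ = 214358881/65536 reaches it, so n = 8.

8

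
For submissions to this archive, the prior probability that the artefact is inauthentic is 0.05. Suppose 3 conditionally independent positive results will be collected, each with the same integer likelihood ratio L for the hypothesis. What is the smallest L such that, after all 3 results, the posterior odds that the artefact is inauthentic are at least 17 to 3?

5

Prior odds = 0.05/0.95 = 1/19.
Target odds = 17/3.
Need L³ ≥ 17/3 ÷ (1/19) = 323/3.
4³ = 64 < 323/3 ≤ 125 = 5³, so L = 5.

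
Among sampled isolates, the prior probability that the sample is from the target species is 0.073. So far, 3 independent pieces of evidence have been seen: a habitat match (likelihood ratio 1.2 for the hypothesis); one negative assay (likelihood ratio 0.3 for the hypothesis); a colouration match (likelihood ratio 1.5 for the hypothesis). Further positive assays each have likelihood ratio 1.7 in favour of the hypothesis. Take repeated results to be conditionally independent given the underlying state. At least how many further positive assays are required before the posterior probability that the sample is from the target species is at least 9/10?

11

Prior odds = 0.073/0.927 = 73/927.
Combined Bayes factor of the evidence already in hand = 1.2 × 0.3 × 1.5 = 0.54.
Odds after that evidence = (73/927) × 0.54 = 219/5150.
Target odds = 0.9/0.1 = 9.
Need 1.7ⁿ ≥ 9 ÷ (219/5150) = 15450/73.
1.7¹⁰ ≈201.599 falls short of 15450/73 but 1.7¹¹ ≈342.719 reaches it, so n = 11.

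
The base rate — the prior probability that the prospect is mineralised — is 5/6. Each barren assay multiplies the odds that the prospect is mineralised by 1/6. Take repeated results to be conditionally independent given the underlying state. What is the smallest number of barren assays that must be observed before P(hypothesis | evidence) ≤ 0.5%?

4

Prior odds: (5/6) ÷ (1/6) = 5.
Likelihood ratio per barren assay = 1/6.
Target posterior odds = 0.005/0.995 = 1/199.
Require (1/6)ⁿ ≤ 1/199 ÷ 5 = 1/995.
(1/6)³ = 1/216 is still above 1/995 but (1/6)⁴ = 1/1296 is at or below it, so n = 4.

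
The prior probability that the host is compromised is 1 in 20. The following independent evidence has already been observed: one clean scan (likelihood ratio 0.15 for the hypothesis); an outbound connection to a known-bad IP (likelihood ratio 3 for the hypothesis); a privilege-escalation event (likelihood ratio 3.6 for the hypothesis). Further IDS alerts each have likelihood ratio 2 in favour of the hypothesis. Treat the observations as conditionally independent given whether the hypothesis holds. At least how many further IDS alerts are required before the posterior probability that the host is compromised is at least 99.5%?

Prior odds = 0.05/0.95 = 1/19.
Combined Bayes factor of the evidence already in hand = 0.15 × 3 × 3.6 = 1.62.
Odds after that evidence = (1/19) × 1.62 = 81/950.
Target odds = 0.995/0.005 = 199.
Need 2ⁿ ≥ 199 ÷ (81/950) = 189050/81.
2¹¹ = 2048 falls short of 189050/81 but 2¹² = 4096 reaches it, so n = 12.

12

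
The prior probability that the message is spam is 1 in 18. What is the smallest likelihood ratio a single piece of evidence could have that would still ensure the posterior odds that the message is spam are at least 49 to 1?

833

Prior odds = (1/18)/(17/18) = 1/17.
Target odds = 49.
Required Bayes factor = 49 ÷ (1/17) = 833.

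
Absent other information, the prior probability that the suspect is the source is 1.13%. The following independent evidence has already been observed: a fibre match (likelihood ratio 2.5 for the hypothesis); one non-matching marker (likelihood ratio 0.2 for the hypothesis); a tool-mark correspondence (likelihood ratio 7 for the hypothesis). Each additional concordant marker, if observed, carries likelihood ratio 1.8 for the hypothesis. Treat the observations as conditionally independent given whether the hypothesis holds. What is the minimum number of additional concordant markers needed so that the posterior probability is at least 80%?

8

Prior odds = 0.0113/0.9887 = 113/9887.
Combined Bayes factor of the evidence already in hand = 2.5 × 0.2 × 7 = 3.5.
Odds after that evidence = (113/9887) × 3.5 = 791/19774.
Target odds = 0.8/0.2 = 4.
Need 1.8ⁿ ≥ 4 ÷ (791/19774) = 79096/791.
1.8⁷ = 4782969/78125 falls short of 79096/791 but 1.8⁸ = 43046721/390625 reaches it, so n = 8.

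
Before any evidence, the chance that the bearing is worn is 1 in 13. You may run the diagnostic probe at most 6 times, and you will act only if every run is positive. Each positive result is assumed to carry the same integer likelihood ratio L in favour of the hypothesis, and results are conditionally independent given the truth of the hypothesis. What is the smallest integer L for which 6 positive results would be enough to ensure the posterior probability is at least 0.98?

3

Prior odds = (1/13)/(12/13) = 1/12.
Target odds = 0.98/0.02 = 49.
Need L⁶ ≥ 49 ÷ (1/12) = 588.
2⁶ = 64 < 588 ≤ 729 = 3⁶, so L = 3.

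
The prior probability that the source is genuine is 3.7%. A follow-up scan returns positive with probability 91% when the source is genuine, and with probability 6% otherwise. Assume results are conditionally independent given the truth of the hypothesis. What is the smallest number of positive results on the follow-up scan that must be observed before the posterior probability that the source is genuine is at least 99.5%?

4

Prior odds = 0.037/0.963 = 37/963.
Likelihood ratio of a positive result = 0.91/0.06 = 91/6.
Target odds: 0.995 ÷ 0.005 = 199.
Require (91/6)ⁿ ≥ 199 ÷ (37/963) = 191637/37.
(91/6)³ = 753571/216 falls short of 191637/37 but (91/6)⁴ = 68574961/1296 reaches it, so n = 4.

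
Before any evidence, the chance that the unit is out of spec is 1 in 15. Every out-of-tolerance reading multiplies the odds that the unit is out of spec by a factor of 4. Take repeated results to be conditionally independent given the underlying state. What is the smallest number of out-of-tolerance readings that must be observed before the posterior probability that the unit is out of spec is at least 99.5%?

Prior odds = (1/15)/(14/15) = 1/14.
Likelihood ratio per out-of-tolerance reading = 4.
Target posterior odds = 0.995/0.005 = 199.
Need (1/14) × 4ⁿ ≥ 199, i.e. 4ⁿ ≥ 2786.
4⁵ = 1024 falls short of 2786 but 4⁶ = 4096 reaches it, so n = 6.

6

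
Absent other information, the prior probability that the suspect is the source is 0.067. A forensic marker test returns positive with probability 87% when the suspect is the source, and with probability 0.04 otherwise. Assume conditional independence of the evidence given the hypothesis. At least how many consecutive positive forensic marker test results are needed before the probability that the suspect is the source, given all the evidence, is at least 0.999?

Prior odds: 0.067 ÷ 0.933 = 67/933.
Likelihood ratio of a positive result = 0.87/0.04 = 21.75.
Target posterior odds = 0.999/0.001 = 999.
Require 21.75ⁿ ≥ 999 ÷ (67/933) = 932067/67.
21.75³ = 658503/64 falls short of 932067/67 but 21.75⁴ = 57289761/256 reaches it, so n = 4.

4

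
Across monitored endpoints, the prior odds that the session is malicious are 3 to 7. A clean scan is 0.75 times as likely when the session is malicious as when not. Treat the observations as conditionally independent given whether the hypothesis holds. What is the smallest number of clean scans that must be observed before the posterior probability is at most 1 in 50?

11

Prior odds = 3/7.
Likelihood ratio per clean scan = 0.75.
Target odds: 0.02 ÷ 0.98 = 1/49.
Require 0.75ⁿ ≤ 1/49 ÷ (3/7) = 1/21.
0.75¹⁰ = 59049/1048576 is still above 1/21 but 0.75¹¹ = 177147/4194304 is at or below it, so n = 11.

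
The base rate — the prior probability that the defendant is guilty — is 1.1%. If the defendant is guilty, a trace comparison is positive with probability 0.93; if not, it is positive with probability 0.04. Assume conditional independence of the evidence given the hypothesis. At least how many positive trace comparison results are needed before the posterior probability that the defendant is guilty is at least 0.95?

Prior odds: 0.011 ÷ 0.989 = 11/989.
Likelihood ratio of a positive = 0.93/0.04 = 23.25.
Target posterior odds = 0.95/0.05 = 19.
Require 23.25ⁿ ≥ 19 ÷ (11/989) = 18791/11.
23.25² = 540.5625 falls short of 18791/11 but 23.25³ = 804357/64 reaches it, so n = 3.

3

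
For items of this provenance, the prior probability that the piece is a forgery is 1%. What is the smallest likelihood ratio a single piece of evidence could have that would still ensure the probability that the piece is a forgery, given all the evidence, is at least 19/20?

1881

Prior odds = 0.01/0.99 = 1/99.
Target odds = 0.95/0.05 = 19.
Required Bayes factor = 19 ÷ (1/99) = 1881.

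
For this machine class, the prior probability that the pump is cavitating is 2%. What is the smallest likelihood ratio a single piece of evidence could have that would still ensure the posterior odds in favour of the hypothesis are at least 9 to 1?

441

Prior odds = 0.02/0.98 = 1/49.
Target odds = 9.
Required Bayes factor = 9 ÷ (1/49) = 441.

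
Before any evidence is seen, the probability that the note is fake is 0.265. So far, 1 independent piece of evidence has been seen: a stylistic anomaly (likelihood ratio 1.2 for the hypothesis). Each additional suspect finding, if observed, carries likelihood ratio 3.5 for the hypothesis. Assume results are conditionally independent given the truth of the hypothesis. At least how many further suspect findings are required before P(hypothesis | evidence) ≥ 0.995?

5

Prior odds = 0.265/0.735 = 53/147.
Bayes factor of the evidence already in hand = 1.2.
Odds after that evidence = (53/147) × 1.2 = 106/245.
Target odds = 0.995/0.005 = 199.
Need 3.5ⁿ ≥ 199 ÷ (106/245) = 48755/106.
3.5⁴ = 150.0625 falls short of 48755/106 but 3.5⁵ = 525.21875 reaches it, so n = 5.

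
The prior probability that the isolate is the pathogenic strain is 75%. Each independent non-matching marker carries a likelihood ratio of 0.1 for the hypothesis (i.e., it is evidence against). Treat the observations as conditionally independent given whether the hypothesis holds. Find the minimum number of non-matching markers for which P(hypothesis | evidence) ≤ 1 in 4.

1

Prior odds: 0.75 ÷ 0.25 = 3.
Likelihood ratio per non-matching marker = 0.1.
Target odds: 0.25 ÷ 0.75 = 1/3.
Require 0.1ⁿ ≤ 1/3 ÷ 3 = 1/9.
0.1¹ = 0.1, which is already at or below the required 1/9; so n = 1.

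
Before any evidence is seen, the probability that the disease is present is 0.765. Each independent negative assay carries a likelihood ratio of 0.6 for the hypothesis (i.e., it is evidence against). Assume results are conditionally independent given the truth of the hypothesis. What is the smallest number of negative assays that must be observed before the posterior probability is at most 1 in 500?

Prior odds: 0.765 ÷ 0.235 = 153/47.
Likelihood ratio per negative assay = 0.6.
Target odds: 0.002 ÷ 0.998 = 1/499.
Require 0.6ⁿ ≤ 1/499 ÷ (153/47) = 47/76347.
0.6¹⁴ ≈0.000783642 is still above 47/76347 but 0.6¹⁵ ≈0.000470185 is at or below it, so n = 15.

15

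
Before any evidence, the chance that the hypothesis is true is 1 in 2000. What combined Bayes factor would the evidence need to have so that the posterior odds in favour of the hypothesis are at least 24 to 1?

Prior odds = 0.0005/0.9995 = 1/1999.
Target odds = 24.
Required Bayes factor = 24 ÷ (1/1999) = 47976.

47976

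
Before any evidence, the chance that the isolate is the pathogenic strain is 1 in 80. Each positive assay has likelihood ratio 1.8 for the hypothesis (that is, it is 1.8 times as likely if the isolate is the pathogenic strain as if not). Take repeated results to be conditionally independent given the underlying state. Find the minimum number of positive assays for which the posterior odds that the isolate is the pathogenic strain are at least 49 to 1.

Prior odds: 0.0125 ÷ 0.9875 = 1/79.
Likelihood ratio per positive assay = 1.8.
Target odds = 49.
Need (1/79) × 1.8ⁿ ≥ 49, i.e. 1.8ⁿ ≥ 3871.
1.8¹⁴ ≈3748.13 falls short of 3871 but 1.8¹⁵ ≈6746.64 reaches it, so n = 15.

15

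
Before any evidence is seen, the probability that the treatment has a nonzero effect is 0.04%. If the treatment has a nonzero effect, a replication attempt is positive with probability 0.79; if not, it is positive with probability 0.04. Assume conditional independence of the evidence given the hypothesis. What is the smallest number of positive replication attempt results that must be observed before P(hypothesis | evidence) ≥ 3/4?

Prior odds = 0.0004/0.9996 = 1/2499.
Likelihood ratio of a positive = 0.79/0.04 = 19.75.
Target posterior odds = 0.75/0.25 = 3.
Need (1/2499) × 19.75ⁿ ≥ 3, i.e. 19.75ⁿ ≥ 7497.
19.75² = 390.0625 falls short of 7497 but 19.75³ = 7703.734375 reaches it, so n = 3.

3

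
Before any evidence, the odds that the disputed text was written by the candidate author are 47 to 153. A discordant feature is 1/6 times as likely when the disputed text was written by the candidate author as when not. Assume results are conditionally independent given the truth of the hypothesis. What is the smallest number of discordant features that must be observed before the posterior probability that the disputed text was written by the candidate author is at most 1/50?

Prior odds = 47/153.
Likelihood ratio per discordant feature = 1/6.
Target posterior odds = 0.02/0.98 = 1/49.
Require (1/6)ⁿ ≤ 1/49 ÷ (47/153) = 153/2303.
(1/6)¹ = 1/6 is still above 153/2303 but (1/6)² = 1/36 is at or below it, so n = 2.

2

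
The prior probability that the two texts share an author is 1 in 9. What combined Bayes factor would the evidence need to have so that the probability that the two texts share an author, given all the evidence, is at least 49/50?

Prior odds = (1/9)/(8/9) = 0.125.
Target odds = 0.98/0.02 = 49.
Required Bayes factor = 49 ÷ 0.125 = 392.

392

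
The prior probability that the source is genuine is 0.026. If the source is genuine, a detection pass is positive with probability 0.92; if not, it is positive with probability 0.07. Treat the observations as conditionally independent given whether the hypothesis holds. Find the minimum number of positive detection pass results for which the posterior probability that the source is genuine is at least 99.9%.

5

Prior odds: 0.026 ÷ 0.974 = 13/487.
Likelihood ratio of a positive = 0.92/0.07 = 92/7.
Target odds: 0.999 ÷ 0.001 = 999.
Require (92/7)ⁿ ≥ 999 ÷ (13/487) = 486513/13.
(92/7)⁴ = 71639296/2401 falls short of 486513/13 but (92/7)⁵ ≈392147 reaches it, so n = 5.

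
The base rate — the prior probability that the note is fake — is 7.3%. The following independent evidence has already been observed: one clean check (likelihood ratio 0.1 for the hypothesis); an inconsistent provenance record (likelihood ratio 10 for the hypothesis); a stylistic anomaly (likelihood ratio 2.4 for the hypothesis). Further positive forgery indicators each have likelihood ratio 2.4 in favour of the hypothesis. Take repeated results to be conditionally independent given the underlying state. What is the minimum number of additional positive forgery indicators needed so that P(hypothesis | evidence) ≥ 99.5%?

8

Prior odds = 0.073/0.927 = 73/927.
Combined Bayes factor of the evidence already in hand = 0.1 × 10 × 2.4 = 2.4.
Odds after that evidence = (73/927) × 2.4 = 292/1545.
Target odds = 0.995/0.005 = 199.
Need 2.4ⁿ ≥ 199 ÷ (292/1545) = 307455/292.
2.4⁷ = 35831808/78125 falls short of 307455/292 but 2.4⁸ = 429981696/390625 reaches it, so n = 8.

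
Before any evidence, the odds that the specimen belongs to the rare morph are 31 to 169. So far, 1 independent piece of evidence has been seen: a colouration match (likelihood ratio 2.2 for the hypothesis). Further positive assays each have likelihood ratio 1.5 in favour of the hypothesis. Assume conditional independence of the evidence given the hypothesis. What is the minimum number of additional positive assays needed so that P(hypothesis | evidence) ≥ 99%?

Prior odds = 31/169.
Bayes factor of the evidence already in hand = 2.2.
Odds after that evidence = (31/169) × 2.2 = 341/845.
Target odds = 0.99/0.01 = 99.
Need 1.5ⁿ ≥ 99 ÷ (341/845) = 7605/31.
1.5¹³ = 1594323/8192 falls short of 7605/31 but 1.5¹⁴ = 4782969/16384 reaches it, so n = 14.

14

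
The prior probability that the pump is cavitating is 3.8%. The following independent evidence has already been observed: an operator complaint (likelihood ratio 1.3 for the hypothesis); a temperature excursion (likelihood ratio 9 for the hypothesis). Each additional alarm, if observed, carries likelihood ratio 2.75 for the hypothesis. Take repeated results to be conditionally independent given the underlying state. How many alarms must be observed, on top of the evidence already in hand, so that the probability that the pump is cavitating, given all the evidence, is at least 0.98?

Prior odds = 0.038/0.962 = 19/481.
Combined Bayes factor of the evidence already in hand = 1.3 × 9 = 11.7.
Odds after that evidence = (19/481) × 11.7 = 171/370.
Target odds = 0.98/0.02 = 49.
Need 2.75ⁿ ≥ 49 ÷ (171/370) = 18130/171.
2.75⁴ = 57.19140625 falls short of 18130/171 but 2.75⁵ = 161051/1024 reaches it, so n = 5.

5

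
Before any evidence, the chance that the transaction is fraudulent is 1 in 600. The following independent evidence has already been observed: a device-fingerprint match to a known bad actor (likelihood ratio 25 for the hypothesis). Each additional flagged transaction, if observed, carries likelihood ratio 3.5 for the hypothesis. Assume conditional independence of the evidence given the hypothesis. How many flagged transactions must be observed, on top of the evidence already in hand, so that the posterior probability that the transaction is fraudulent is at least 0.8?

Prior odds = (1/600)/(599/600) = 1/599.
Bayes factor of the evidence already in hand = 25.
Odds after that evidence = (1/599) × 25 = 25/599.
Target odds = 0.8/0.2 = 4.
Need 3.5ⁿ ≥ 4 ÷ (25/599) = 95.84.
3.5³ = 42.875 falls short of 95.84 but 3.5⁴ = 150.0625 reaches it, so n = 4.

4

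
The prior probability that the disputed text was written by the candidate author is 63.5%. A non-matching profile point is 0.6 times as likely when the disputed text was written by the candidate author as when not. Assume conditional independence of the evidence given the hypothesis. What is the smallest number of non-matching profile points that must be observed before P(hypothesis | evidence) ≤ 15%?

5

Prior odds = 0.635/0.365 = 127/73.
Likelihood ratio per non-matching profile point = 0.6.
Target posterior odds = 0.15/0.85 = 3/17.
Need (127/73) × 0.6ⁿ ≤ 3/17, i.e. 0.6ⁿ ≤ 219/2159.
0.6⁴ = 0.1296 is still above 219/2159 but 0.6⁵ = 0.07776 is at or below it, so n = 5.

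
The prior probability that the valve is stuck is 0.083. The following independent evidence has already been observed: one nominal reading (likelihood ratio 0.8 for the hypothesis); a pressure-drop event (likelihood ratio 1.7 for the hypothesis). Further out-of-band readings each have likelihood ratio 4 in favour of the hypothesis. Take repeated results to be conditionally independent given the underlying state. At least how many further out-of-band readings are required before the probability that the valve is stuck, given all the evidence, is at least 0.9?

Prior odds = 0.083/0.917 = 83/917.
Combined Bayes factor of the evidence already in hand = 0.8 × 1.7 = 1.36.
Odds after that evidence = (83/917) × 1.36 = 2822/22925.
Target odds = 0.9/0.1 = 9.
Need 4ⁿ ≥ 9 ÷ (2822/22925) = 206325/2822.
4³ = 64 falls short of 206325/2822 but 4⁴ = 256 reaches it, so n = 4.

4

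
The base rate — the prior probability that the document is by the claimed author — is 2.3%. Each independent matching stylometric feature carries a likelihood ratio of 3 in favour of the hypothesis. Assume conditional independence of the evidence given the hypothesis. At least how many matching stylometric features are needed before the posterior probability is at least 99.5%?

Prior odds = 0.023/0.977 = 23/977.
Likelihood ratio per matching stylometric feature = 3.
Target odds: 0.995 ÷ 0.005 = 199.
Require 3ⁿ ≥ 199 ÷ (23/977) = 194423/23.
3⁸ = 6561 falls short of 194423/23 but 3⁹ = 19683 reaches it, so n = 9.

9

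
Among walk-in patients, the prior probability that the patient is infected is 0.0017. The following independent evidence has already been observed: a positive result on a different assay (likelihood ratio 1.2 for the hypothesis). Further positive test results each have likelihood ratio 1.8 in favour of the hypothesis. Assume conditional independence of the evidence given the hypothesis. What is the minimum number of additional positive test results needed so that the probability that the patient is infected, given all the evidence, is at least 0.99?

19

Prior odds = 0.0017/0.9983 = 17/9983.
Bayes factor of the evidence already in hand = 1.2.
Odds after that evidence = (17/9983) × 1.2 = 102/49915.
Target odds = 0.99/0.01 = 99.
Need 1.8ⁿ ≥ 99 ÷ (102/49915) = 1647195/34.
1.8¹⁸ ≈39346.4 falls short of 1647195/34 but 1.8¹⁹ ≈70823.5 reaches it, so n = 19.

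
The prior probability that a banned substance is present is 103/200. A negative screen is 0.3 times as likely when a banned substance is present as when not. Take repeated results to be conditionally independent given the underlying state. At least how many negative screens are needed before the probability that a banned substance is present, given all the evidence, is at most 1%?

4

Prior odds: 0.515 ÷ 0.485 = 103/97.
Likelihood ratio per negative screen = 0.3.
Target odds: 0.01 ÷ 0.99 = 1/99.
Need (103/97) × 0.3ⁿ ≤ 1/99, i.e. 0.3ⁿ ≤ 97/10197.
0.3³ = 0.027 is still above 97/10197 but 0.3⁴ = 0.0081 is at or below it, so n = 4.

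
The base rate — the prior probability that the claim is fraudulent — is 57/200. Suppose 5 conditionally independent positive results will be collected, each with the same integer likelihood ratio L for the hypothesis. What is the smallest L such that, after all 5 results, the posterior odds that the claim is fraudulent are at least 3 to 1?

Prior odds = 0.285/0.715 = 57/143.
Target odds = 3.
Need L⁵ ≥ 3 ÷ (57/143) = 143/19.
1⁵ = 1 < 143/19 ≤ 32 = 2⁵, so L = 2.

2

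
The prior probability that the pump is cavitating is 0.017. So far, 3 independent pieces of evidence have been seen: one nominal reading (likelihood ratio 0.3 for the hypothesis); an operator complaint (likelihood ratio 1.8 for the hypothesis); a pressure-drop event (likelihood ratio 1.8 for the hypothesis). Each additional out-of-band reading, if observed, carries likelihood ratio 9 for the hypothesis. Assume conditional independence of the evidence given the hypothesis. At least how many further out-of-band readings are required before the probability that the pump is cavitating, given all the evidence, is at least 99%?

4

Prior odds = 0.017/0.983 = 17/983.
Combined Bayes factor of the evidence already in hand = 0.3 × 1.8 × 1.8 = 0.972.
Odds after that evidence = (17/983) × 0.972 = 4131/245750.
Target odds = 0.99/0.01 = 99.
Need 9ⁿ ≥ 99 ÷ (4131/245750) = 2703250/459.
9³ = 729 falls short of 2703250/459 but 9⁴ = 6561 reaches it, so n = 4.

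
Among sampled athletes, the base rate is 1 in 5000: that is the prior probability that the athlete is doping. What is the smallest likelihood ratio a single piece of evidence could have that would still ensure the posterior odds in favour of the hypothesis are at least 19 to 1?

Prior odds = 0.0002/0.9998 = 1/4999.
Target odds = 19.
Required Bayes factor = 19 ÷ (1/4999) = 94981.

94981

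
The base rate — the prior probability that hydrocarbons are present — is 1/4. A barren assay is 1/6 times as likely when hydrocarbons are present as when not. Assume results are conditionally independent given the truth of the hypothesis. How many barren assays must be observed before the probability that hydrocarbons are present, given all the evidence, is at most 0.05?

Prior odds: 0.25 ÷ 0.75 = 1/3.
Likelihood ratio per barren assay = 1/6.
Target posterior odds = 0.05/0.95 = 1/19.
Need (1/3) × (1/6)ⁿ ≤ 1/19, i.e. (1/6)ⁿ ≤ 3/19.
(1/6)¹ = 1/6 is still above 3/19 but (1/6)² = 1/36 is at or below it, so n = 2.

2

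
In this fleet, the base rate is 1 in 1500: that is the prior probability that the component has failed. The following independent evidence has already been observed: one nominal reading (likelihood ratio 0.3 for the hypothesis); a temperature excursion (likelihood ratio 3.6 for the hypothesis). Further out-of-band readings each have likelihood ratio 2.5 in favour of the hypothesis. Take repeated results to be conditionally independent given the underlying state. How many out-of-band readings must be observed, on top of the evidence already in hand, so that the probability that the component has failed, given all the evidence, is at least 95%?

12

Prior odds = (1/1500)/(1499/1500) = 1/1499.
Combined Bayes factor of the evidence already in hand = 0.3 × 3.6 = 1.08.
Odds after that evidence = (1/1499) × 1.08 = 27/37475.
Target odds = 0.95/0.05 = 19.
Need 2.5ⁿ ≥ 19 ÷ (27/37475) = 712025/27.
2.5¹¹ = 48828125/2048 falls short of 712025/27 but 2.5¹² = 244140625/4096 reaches it, so n = 12.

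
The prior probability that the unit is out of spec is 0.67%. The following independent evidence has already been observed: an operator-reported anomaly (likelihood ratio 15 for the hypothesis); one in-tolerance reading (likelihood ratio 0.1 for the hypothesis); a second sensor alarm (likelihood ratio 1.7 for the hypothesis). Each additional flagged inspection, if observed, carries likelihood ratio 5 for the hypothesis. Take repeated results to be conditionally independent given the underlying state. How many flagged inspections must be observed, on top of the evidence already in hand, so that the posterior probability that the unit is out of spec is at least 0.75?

4

Prior odds = 0.0067/0.9933 = 67/9933.
Combined Bayes factor of the evidence already in hand = 15 × 0.1 × 1.7 = 2.55.
Odds after that evidence = (67/9933) × 2.55 = 1139/66220.
Target odds = 0.75/0.25 = 3.
Need 5ⁿ ≥ 3 ÷ (1139/66220) = 198660/1139.
5³ = 125 falls short of 198660/1139 but 5⁴ = 625 reaches it, so n = 4.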